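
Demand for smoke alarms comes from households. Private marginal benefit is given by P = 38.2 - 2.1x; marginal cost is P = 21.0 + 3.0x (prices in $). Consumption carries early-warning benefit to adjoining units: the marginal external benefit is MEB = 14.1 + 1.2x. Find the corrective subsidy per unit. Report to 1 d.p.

subsidy = $23.7 per unit

Social marginal benefit = demand + MEB = 52.3 - 0.9x.
Set SMB = MC: 52.3 - 0.9x = 21.0 + 3.0x → x* = 8.0256.
The Pigouvian subsidy equals MEB at x*: 14.1 + 1.2×8.0256 = 23.7307.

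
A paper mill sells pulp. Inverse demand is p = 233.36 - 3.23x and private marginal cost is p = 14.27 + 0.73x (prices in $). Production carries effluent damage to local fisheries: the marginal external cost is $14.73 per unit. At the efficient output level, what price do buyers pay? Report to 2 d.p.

P = $66.67

Social marginal cost = private MC + MEC = 29.00 + 0.73x.
Set SMC = demand: 29.00 + 0.73x = 233.36 - 3.23x → x* = 51.6061.
Consumer price on the demand curve at x*: 233.36 − 3.23×51.6061 = 66.6723.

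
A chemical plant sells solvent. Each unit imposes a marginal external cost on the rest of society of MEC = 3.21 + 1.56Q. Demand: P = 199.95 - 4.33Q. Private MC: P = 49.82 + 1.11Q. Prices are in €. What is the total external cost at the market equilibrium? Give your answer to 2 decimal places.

Market equilibrium (private): 49.82 + 1.11Q = 199.95 - 4.33Q → Q_m = 27.5974.
Total external cost = ∫₀^{Q_m} (3.21 + 1.56Q) dQ = 3.21×27.5974 + ½×1.56×27.5974² = 682.6485.

€682.65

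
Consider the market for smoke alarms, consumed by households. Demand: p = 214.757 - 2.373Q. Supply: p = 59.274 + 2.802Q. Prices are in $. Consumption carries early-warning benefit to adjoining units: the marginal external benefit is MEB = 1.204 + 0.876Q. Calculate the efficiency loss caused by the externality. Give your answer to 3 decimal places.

DWL = $88.107

Market equilibrium (private): 59.274 + 2.802Q = 214.757 - 2.373Q → Q_m = 30.0450.
Social marginal benefit = demand + MEB = 215.961 - 1.497Q.
Set SMB = MC: 215.961 - 1.497Q = 59.274 + 2.802Q → Q* = 36.4473.
The loss is the area between SMB and MC from Q* to Q_m; with linear curves that's a triangle of height MEB(Q_m).
DWL = ½ × 6.4023 × 27.5234 = 88.1065.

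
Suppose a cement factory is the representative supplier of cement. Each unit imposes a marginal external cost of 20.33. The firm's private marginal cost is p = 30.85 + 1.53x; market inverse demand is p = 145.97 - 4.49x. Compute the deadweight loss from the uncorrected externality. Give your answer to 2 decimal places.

DWL = 34.33

Market equilibrium (private): 30.85 + 1.53x = 145.97 - 4.49x → x_m = 19.1229.
Social marginal cost = private MC + MEC = 51.18 + 1.53x.
Set SMC = demand: 51.18 + 1.53x = 145.97 - 4.49x → x* = 15.7458.
The loss is the area between SMC and demand from x* to x_m; with linear curves that's a triangle of height MEC(x_m).
DWL = ½ × 3.3771 × 20.3300 = 34.3282.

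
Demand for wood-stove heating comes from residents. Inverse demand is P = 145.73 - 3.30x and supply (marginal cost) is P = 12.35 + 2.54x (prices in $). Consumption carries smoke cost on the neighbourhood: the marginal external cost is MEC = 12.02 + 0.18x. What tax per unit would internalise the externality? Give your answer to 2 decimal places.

Social marginal benefit = demand − MEC = 133.71 - 3.48x.
Set SMB = MC: 133.71 - 3.48x = 12.35 + 2.54x → x* = 20.1595.
The Pigouvian tax equals MEC at x*: 12.02 + 0.18×20.1595 = 15.6487.

tax = $15.65 per unit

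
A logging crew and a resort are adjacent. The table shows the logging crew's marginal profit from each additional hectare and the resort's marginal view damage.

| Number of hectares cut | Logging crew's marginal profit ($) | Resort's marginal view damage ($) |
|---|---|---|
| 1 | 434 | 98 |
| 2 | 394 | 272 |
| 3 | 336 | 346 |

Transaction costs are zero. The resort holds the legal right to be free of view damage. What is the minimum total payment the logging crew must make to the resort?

$370

Efficient level: marginal profit ≥ marginal view damage through level 2, so k* = 2.
With the resort holding the right, the logging crew must at least compensate total damage at k*: 98 + 272 = 370.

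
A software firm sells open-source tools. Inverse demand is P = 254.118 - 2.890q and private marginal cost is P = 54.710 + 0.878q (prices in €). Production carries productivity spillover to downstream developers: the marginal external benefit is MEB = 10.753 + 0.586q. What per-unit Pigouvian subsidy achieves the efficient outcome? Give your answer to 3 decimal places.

subsidy = €49.456 per unit

Social marginal cost = private MC − MEB = 43.957 + 0.292q.
Set SMC = demand: 43.957 + 0.292q = 254.118 - 2.890q → q* = 66.0468.
The Pigouvian subsidy equals MEB at q*: 10.753 + 0.586×66.0468 = 49.4564.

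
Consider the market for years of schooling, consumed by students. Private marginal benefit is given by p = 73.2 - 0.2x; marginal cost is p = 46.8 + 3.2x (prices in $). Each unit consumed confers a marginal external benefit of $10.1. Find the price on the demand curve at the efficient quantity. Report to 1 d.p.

P = $71.1

Social marginal benefit = demand + MEB = 83.3 - 0.2x.
Set SMB = MC: 83.3 - 0.2x = 46.8 + 3.2x → x* = 10.7353.
Consumer price on the demand curve at x*: 73.2 − 0.2×10.7353 = 71.0529.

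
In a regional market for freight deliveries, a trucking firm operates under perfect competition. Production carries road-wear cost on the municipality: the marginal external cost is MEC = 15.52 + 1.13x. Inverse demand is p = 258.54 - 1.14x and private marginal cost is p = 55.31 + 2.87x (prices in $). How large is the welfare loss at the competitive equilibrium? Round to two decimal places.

DWL = $515.40

Market equilibrium (private): 55.31 + 2.87x = 258.54 - 1.14x → x_m = 50.6808.
Social marginal cost = private MC + MEC = 70.83 + 4.00x.
Set SMC = demand: 70.83 + 4.00x = 258.54 - 1.14x → x* = 36.5195.
The loss is the area between SMC and demand from x* to x_m; with linear curves that's a triangle of height MEC(x_m).
DWL = ½ × 14.1613 × 72.7893 = 515.3956.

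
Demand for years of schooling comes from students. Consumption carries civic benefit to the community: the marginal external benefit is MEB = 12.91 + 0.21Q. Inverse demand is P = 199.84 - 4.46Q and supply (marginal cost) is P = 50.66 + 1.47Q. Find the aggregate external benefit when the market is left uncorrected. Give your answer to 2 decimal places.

Market equilibrium (private): 50.66 + 1.47Q = 199.84 - 4.46Q → Q_m = 25.1568.
Total external benefit = ∫₀^{Q_m} (12.91 + 0.21Q) dQ = 12.91×25.1568 + ½×0.21×25.1568² = 391.2251.

391.23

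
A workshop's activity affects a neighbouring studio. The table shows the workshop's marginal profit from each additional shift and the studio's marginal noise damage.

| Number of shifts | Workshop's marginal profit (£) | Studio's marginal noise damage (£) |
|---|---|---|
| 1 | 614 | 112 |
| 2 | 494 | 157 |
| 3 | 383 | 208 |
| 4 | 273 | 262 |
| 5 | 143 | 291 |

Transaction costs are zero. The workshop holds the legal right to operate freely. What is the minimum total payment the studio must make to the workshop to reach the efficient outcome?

£143

Left alone the workshop would choose level 5 (marginal profit stays positive).
Efficient level: k* = 4 (marginal profit ≥ marginal noise damage through 4).
The studio must at least cover the workshop's forgone profit from cutting 5→4: 143 = 143.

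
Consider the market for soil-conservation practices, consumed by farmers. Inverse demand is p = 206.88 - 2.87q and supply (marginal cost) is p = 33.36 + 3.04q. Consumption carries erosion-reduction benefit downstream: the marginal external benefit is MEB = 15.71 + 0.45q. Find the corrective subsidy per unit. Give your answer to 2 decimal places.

Social marginal benefit = demand + MEB = 222.59 - 2.42q.
Set SMB = MC: 222.59 - 2.42q = 33.36 + 3.04q → q* = 34.6575.
The Pigouvian subsidy equals MEB at q*: 15.71 + 0.45×34.6575 = 31.3059.

subsidy = 31.31 per unit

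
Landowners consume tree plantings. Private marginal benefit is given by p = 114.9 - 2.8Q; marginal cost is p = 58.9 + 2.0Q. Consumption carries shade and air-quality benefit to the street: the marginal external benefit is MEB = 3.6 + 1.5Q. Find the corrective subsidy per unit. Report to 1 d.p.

subsidy = 30.7 per unit

Social marginal benefit = demand + MEB = 118.5 - 1.3Q.
Set SMB = MC: 118.5 - 1.3Q = 58.9 + 2.0Q → Q* = 18.0606.
The Pigouvian subsidy equals MEB at Q*: 3.6 + 1.5×18.0606 = 30.6909.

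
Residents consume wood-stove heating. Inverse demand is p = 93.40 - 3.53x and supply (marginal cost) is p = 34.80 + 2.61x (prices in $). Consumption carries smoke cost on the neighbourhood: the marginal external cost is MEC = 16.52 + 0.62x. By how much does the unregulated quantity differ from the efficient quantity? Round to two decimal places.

3.32 units

Market equilibrium (private): 34.80 + 2.61x = 93.40 - 3.53x → x_m = 9.5440.
Social marginal benefit = demand − MEC = 76.88 - 4.15x.
Set SMB = MC: 76.88 - 4.15x = 34.80 + 2.61x → x* = 6.2249.
Gap = |9.5440 − 6.2249| = 3.3191.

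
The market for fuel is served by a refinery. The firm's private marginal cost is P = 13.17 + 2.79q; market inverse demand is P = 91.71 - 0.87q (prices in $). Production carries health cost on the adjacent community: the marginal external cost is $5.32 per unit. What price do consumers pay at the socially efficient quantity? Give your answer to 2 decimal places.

Social marginal cost = private MC + MEC = 18.49 + 2.79q.
Set SMC = demand: 18.49 + 2.79q = 91.71 - 0.87q → q* = 20.0055.
Consumer price on the demand curve at q*: 91.71 − 0.87×20.0055 = 74.3052.

P = $74.31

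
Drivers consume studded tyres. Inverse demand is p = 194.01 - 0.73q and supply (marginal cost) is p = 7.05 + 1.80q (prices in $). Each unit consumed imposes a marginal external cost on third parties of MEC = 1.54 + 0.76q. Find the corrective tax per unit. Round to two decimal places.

tax = $44.37 per unit

Social marginal benefit = demand − MEC = 192.47 - 1.49q.
Set SMB = MC: 192.47 - 1.49q = 7.05 + 1.80q → q* = 56.3587.
The Pigouvian tax equals MEC at q*: 1.54 + 0.76×56.3587 = 44.3726.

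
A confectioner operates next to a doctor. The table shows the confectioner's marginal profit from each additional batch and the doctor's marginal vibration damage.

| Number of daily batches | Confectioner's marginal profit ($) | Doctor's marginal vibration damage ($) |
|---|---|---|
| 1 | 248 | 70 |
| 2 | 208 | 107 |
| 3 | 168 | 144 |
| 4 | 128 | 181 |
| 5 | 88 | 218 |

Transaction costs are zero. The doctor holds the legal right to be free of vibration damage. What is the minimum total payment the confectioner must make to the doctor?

Efficient level: marginal profit ≥ marginal vibration damage through level 3, so k* = 3.
With the doctor holding the right, the confectioner must at least compensate total damage at k*: 70 + 107 + 144 = 321.

$321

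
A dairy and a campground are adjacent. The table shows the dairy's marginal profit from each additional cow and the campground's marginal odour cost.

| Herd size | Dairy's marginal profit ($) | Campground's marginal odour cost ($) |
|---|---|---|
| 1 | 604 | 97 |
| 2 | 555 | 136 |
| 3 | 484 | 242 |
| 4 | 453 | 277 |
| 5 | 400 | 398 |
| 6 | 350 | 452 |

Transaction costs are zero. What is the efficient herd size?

5

Bargaining reaches the level where marginal profit last exceeds marginal odour cost.
That holds through level 5 (400 ≥ 398) but not at 6 (350 < 452).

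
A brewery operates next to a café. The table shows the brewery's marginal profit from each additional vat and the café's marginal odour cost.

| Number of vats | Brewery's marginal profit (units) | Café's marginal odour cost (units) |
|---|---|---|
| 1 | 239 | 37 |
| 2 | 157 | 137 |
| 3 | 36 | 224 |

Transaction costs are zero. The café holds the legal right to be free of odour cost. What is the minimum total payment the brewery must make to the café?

174

Efficient level: marginal profit ≥ marginal odour cost through level 2, so k* = 2.
With the café holding the right, the brewery must at least compensate total damage at k*: 37 + 137 = 174.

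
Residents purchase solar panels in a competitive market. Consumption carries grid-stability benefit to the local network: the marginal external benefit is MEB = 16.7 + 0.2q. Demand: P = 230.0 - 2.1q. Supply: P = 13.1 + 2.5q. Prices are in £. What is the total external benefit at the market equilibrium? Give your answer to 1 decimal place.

£1009.8

Market equilibrium (private): 13.1 + 2.5q = 230.0 - 2.1q → q_m = 47.1522.
Total external benefit = ∫₀^{q_m} (16.7 + 0.2q) dq = 16.7×47.1522 + ½×0.2×47.1522² = 1009.7747.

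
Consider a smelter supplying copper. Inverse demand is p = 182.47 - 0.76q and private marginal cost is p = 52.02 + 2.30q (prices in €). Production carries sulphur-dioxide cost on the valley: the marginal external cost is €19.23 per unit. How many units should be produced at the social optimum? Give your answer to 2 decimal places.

q* = 36.35

Social marginal cost = private MC + MEC = 71.25 + 2.30q.
Set SMC = demand: 71.25 + 2.30q = 182.47 - 0.76q → q* = 36.3464.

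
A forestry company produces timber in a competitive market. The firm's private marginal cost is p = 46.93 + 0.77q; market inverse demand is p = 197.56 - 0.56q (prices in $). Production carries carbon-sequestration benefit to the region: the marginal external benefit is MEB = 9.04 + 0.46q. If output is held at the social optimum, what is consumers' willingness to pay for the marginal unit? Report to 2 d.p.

P = $94.78

Social marginal cost = private MC − MEB = 37.89 + 0.31q.
Set SMC = demand: 37.89 + 0.31q = 197.56 - 0.56q → q* = 183.5287.
Consumer price on the demand curve at q*: 197.56 − 0.56×183.5287 = 94.7839.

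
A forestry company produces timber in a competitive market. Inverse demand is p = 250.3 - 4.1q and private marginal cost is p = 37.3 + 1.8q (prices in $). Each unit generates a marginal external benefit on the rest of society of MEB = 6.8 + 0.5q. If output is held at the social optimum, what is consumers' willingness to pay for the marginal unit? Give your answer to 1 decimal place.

Social marginal cost = private MC − MEB = 30.5 + 1.3q.
Set SMC = demand: 30.5 + 1.3q = 250.3 - 4.1q → q* = 40.7037.
Consumer price on the demand curve at q*: 250.3 − 4.1×40.7037 = 83.4148.

P = $83.4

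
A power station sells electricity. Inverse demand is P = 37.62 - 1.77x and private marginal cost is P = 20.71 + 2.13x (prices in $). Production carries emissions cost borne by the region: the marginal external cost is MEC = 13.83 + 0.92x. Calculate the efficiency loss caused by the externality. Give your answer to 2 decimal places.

Market equilibrium (private): 20.71 + 2.13x = 37.62 - 1.77x → x_m = 4.3359.
Social marginal cost = private MC + MEC = 34.54 + 3.05x.
Set SMC = demand: 34.54 + 3.05x = 37.62 - 1.77x → x* = 0.6390.
Height of the DWL triangle at x_m is SMC(x_m) − demand(x_m) = MEC(x_m) = 17.8190.
DWL = ½ × 3.6969 × 17.8190 = 32.9375.

DWL = $32.94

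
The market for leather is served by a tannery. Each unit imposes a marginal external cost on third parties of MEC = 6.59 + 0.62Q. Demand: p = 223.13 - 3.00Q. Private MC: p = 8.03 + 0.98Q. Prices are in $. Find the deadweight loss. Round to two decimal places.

DWL = $174.77

Market equilibrium (private): 8.03 + 0.98Q = 223.13 - 3.00Q → Q_m = 54.0452.
Social marginal cost = private MC + MEC = 14.62 + 1.60Q.
Set SMC = demand: 14.62 + 1.60Q = 223.13 - 3.00Q → Q* = 45.3283.
Between Q* and Q_m the wedge SMC − demand runs linearly from 0 to MEC(Q_m), so the loss is a triangle.
DWL = ½ × 8.7169 × 40.0980 = 174.7651.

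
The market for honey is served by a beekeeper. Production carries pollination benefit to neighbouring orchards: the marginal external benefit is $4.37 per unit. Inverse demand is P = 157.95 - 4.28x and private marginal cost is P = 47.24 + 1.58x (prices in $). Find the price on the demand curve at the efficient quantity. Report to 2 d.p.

Social marginal cost = private MC − MEB = 42.87 + 1.58x.
Set SMC = demand: 42.87 + 1.58x = 157.95 - 4.28x → x* = 19.6382.
Consumer price on the demand curve at x*: 157.95 − 4.28×19.6382 = 73.8985.

P = $73.90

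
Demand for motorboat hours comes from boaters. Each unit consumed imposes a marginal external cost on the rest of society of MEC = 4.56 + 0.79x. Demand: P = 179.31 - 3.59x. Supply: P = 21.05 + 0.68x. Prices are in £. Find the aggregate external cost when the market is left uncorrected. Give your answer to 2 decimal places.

£711.61

Market equilibrium (private): 21.05 + 0.68x = 179.31 - 3.59x → x_m = 37.0632.
Total external cost = ∫₀^{x_m} (4.56 + 0.79x) dx = 4.56×37.0632 + ½×0.79×37.0632² = 711.6121.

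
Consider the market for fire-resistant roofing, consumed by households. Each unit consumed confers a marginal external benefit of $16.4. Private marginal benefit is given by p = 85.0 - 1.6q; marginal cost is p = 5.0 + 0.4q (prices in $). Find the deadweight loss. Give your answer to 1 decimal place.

DWL = $67.2

Market equilibrium (private): 5.0 + 0.4q = 85.0 - 1.6q → q_m = 40.0000.
Social marginal benefit = demand + MEB = 101.4 - 1.6q.
Set SMB = MC: 101.4 - 1.6q = 5.0 + 0.4q → q* = 48.2000.
The welfare-loss triangle has base |q_m − q*| and height MEB(q_m) (the vertical gap between SMB and MC is zero at q* and MEB at q_m).
DWL = ½ × 8.2000 × 16.4000 = 67.2400.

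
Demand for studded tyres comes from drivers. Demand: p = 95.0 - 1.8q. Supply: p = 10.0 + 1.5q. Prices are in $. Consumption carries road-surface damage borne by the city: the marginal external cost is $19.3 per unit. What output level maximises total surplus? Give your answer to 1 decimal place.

q* = 19.9

Social marginal benefit = demand − MEC = 75.7 - 1.8q.
Set SMB = MC: 75.7 - 1.8q = 10.0 + 1.5q → q* = 19.9091.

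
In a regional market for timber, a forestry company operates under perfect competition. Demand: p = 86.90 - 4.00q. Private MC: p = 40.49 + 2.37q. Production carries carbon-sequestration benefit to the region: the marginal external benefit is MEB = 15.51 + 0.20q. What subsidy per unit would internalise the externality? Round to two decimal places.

Social marginal cost = private MC − MEB = 24.98 + 2.17q.
Set SMC = demand: 24.98 + 2.17q = 86.90 - 4.00q → q* = 10.0357.
The Pigouvian subsidy equals MEB at q*: 15.51 + 0.20×10.0357 = 17.5171.

subsidy = 17.52 per unit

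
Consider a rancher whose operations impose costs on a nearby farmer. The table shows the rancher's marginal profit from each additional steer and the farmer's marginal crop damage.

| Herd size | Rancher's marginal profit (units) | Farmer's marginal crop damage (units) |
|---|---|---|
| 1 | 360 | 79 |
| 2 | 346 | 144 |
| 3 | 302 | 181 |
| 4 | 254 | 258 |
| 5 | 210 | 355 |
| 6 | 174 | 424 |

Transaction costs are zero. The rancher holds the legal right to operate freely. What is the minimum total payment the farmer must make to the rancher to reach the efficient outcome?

Left alone the rancher would choose level 6 (marginal profit stays positive).
Efficient level: k* = 3 (marginal profit ≥ marginal crop damage through 3).
The farmer must at least cover the rancher's forgone profit from cutting 6→3: 254 + 210 + 174 = 638.

638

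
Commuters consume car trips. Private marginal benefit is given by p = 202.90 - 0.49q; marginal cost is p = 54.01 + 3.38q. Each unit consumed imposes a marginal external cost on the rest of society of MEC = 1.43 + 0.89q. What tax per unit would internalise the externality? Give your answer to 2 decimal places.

Social marginal benefit = demand − MEC = 201.47 - 1.38q.
Set SMB = MC: 201.47 - 1.38q = 54.01 + 3.38q → q* = 30.9790.
The Pigouvian tax equals MEC at q*: 1.43 + 0.89×30.9790 = 29.0013.

tax = 29.00 per unit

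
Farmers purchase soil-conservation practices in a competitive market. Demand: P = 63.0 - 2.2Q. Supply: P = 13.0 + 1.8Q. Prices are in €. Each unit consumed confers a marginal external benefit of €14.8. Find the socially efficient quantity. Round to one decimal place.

Q* = 16.2

Social marginal benefit = demand + MEB = 77.8 - 2.2Q.
Set SMB = MC: 77.8 - 2.2Q = 13.0 + 1.8Q → Q* = 16.2000.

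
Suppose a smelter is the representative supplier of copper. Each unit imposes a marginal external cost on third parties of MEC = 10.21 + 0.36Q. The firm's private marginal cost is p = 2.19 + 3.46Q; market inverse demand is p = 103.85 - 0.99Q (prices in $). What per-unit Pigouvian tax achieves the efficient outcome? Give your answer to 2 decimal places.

Social marginal cost = private MC + MEC = 12.40 + 3.82Q.
Set SMC = demand: 12.40 + 3.82Q = 103.85 - 0.99Q → Q* = 19.0125.
The Pigouvian tax equals MEC at Q*: 10.21 + 0.36×19.0125 = 17.0545.

tax = $17.05 per unit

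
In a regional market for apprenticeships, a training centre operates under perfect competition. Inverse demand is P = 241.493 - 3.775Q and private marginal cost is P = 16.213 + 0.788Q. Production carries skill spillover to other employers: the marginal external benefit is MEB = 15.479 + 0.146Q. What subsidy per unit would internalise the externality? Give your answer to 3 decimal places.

subsidy = 23.437 per unit

Social marginal cost = private MC − MEB = 0.734 + 0.642Q.
Set SMC = demand: 0.734 + 0.642Q = 241.493 - 3.775Q → Q* = 54.5074.
The Pigouvian subsidy equals MEB at Q*: 15.479 + 0.146×54.5074 = 23.4371.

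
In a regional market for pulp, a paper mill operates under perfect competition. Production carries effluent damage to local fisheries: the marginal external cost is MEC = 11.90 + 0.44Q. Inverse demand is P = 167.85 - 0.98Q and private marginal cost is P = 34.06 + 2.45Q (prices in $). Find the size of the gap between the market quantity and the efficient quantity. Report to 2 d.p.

7.51 units

Market equilibrium (private): 34.06 + 2.45Q = 167.85 - 0.98Q → Q_m = 39.0058.
Social marginal cost = private MC + MEC = 45.96 + 2.89Q.
Set SMC = demand: 45.96 + 2.89Q = 167.85 - 0.98Q → Q* = 31.4961.
Gap = |39.0058 − 31.4961| = 7.5097.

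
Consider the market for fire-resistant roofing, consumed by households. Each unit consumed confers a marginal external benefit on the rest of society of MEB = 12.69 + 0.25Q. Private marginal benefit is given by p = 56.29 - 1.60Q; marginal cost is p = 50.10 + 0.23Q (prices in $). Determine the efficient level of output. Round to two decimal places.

Q* = 11.95

Social marginal benefit = demand + MEB = 68.98 - 1.35Q.
Set SMB = MC: 68.98 - 1.35Q = 50.10 + 0.23Q → Q* = 11.9494.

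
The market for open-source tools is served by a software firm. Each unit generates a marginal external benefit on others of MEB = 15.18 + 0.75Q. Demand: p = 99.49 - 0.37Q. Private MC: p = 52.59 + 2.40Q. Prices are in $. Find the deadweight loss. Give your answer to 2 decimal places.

DWL = $192.38

Market equilibrium (private): 52.59 + 2.40Q = 99.49 - 0.37Q → Q_m = 16.9314.
Social marginal cost = private MC − MEB = 37.41 + 1.65Q.
Set SMC = demand: 37.41 + 1.65Q = 99.49 - 0.37Q → Q* = 30.7327.
Between Q* and Q_m the wedge demand − SMC runs linearly from 0 to MEB(Q_m), so the loss is a triangle.
DWL = ½ × 13.8013 × 27.8786 = 192.3805.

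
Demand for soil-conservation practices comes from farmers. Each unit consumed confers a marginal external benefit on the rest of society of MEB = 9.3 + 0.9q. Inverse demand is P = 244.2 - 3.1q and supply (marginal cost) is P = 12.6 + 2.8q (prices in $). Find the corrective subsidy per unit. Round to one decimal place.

Social marginal benefit = demand + MEB = 253.5 - 2.2q.
Set SMB = MC: 253.5 - 2.2q = 12.6 + 2.8q → q* = 48.1800.
The Pigouvian subsidy equals MEB at q*: 9.3 + 0.9×48.1800 = 52.6620.

subsidy = $52.7 per unit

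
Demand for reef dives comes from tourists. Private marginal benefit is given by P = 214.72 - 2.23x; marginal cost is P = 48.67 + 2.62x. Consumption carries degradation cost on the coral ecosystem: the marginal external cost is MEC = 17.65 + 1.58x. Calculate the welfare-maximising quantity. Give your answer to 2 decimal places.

Social marginal benefit = demand − MEC = 197.07 - 3.81x.
Set SMB = MC: 197.07 - 3.81x = 48.67 + 2.62x → x* = 23.0793.

x* = 23.08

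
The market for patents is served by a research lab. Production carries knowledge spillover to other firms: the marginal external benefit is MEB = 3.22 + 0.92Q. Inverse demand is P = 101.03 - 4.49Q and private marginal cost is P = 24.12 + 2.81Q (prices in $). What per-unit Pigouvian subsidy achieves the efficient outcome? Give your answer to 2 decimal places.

Social marginal cost = private MC − MEB = 20.90 + 1.89Q.
Set SMC = demand: 20.90 + 1.89Q = 101.03 - 4.49Q → Q* = 12.5596.
The Pigouvian subsidy equals MEB at Q*: 3.22 + 0.92×12.5596 = 14.7748.

subsidy = $14.77 per unit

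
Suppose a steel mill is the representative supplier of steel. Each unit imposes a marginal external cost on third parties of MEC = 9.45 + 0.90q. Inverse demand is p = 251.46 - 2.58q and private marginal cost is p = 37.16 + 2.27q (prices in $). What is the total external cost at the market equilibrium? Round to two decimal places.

$1296.12

Market equilibrium (private): 37.16 + 2.27q = 251.46 - 2.58q → q_m = 44.1856.
Total external cost = ∫₀^{q_m} (9.45 + 0.90q) dq = 9.45×44.1856 + ½×0.90×44.1856² = 1296.1192.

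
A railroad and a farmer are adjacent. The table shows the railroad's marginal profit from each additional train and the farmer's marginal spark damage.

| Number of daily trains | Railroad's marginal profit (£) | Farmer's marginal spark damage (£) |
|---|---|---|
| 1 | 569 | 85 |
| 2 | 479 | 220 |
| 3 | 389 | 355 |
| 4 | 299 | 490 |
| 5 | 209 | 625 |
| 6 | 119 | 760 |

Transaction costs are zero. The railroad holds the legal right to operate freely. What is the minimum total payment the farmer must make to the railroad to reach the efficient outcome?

£627

Left alone the railroad would choose level 6 (marginal profit stays positive).
Efficient level: k* = 3 (marginal profit ≥ marginal spark damage through 3).
The farmer must at least cover the railroad's forgone profit from cutting 6→3: 299 + 209 + 119 = 627.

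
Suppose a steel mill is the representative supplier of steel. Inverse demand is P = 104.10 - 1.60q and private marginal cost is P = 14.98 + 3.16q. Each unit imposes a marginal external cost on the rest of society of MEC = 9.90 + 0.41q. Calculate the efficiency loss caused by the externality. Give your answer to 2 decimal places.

DWL = 29.88

Market equilibrium (private): 14.98 + 3.16q = 104.10 - 1.60q → q_m = 18.7227.
Social marginal cost = private MC + MEC = 24.88 + 3.57q.
Set SMC = demand: 24.88 + 3.57q = 104.10 - 1.60q → q* = 15.3230.
Between q* and q_m the wedge SMC − demand runs linearly from 0 to MEC(q_m), so the loss is a triangle.
DWL = ½ × 3.3997 × 17.5763 = 29.8771.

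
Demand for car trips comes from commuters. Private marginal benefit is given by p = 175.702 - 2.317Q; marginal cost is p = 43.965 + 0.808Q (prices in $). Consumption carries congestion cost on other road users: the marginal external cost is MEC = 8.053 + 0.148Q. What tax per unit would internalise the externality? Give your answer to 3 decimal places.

tax = $13.646 per unit

Social marginal benefit = demand − MEC = 167.649 - 2.465Q.
Set SMB = MC: 167.649 - 2.465Q = 43.965 + 0.808Q → Q* = 37.7892.
The Pigouvian tax equals MEC at Q*: 8.053 + 0.148×37.7892 = 13.6458.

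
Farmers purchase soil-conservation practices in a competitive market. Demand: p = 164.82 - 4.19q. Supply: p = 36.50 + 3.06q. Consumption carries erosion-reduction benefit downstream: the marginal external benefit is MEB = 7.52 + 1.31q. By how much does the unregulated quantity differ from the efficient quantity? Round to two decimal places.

5.17 units

Market equilibrium (private): 36.50 + 3.06q = 164.82 - 4.19q → q_m = 17.6993.
Social marginal benefit = demand + MEB = 172.34 - 2.88q.
Set SMB = MC: 172.34 - 2.88q = 36.50 + 3.06q → q* = 22.8687.
Gap = |17.6993 − 22.8687| = 5.1694.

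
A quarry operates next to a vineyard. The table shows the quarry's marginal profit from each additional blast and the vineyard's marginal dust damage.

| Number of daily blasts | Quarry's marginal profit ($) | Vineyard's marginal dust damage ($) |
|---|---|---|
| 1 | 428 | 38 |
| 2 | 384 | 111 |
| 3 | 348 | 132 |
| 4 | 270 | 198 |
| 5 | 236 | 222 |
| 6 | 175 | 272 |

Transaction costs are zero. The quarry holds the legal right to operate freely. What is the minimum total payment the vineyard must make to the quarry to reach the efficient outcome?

Left alone the quarry would choose level 6 (marginal profit stays positive).
Efficient level: k* = 5 (marginal profit ≥ marginal dust damage through 5).
The vineyard must at least cover the quarry's forgone profit from cutting 6→5: 175 = 175.

$175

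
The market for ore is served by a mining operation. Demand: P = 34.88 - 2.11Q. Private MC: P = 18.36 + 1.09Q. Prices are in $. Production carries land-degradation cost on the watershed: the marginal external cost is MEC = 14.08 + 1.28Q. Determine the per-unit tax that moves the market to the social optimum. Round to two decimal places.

tax = $14.78 per unit

Social marginal cost = private MC + MEC = 32.44 + 2.37Q.
Set SMC = demand: 32.44 + 2.37Q = 34.88 - 2.11Q → Q* = 0.5446.
The Pigouvian tax equals MEC at Q*: 14.08 + 1.28×0.5446 = 14.7771.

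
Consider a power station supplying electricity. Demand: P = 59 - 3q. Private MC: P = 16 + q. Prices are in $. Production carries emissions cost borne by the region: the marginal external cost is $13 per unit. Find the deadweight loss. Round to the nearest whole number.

Market equilibrium (private): 16 + q = 59 - 3q → q_m = 10.7500.
Social marginal cost = private MC + MEC = 29 + q.
Set SMC = demand: 29 + q = 59 - 3q → q* = 7.5000.
Height of the DWL triangle at q_m is SMC(q_m) − demand(q_m) = MEC(q_m) = 13.0000.
DWL = ½ × 3.2500 × 13.0000 = 21.1250.

DWL = $21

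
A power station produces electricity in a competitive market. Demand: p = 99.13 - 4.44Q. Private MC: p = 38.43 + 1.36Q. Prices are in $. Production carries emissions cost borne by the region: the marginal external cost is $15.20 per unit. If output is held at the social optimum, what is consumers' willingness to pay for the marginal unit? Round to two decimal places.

Social marginal cost = private MC + MEC = 53.63 + 1.36Q.
Set SMC = demand: 53.63 + 1.36Q = 99.13 - 4.44Q → Q* = 7.8448.
Consumer price on the demand curve at Q*: 99.13 − 4.44×7.8448 = 64.2991.

P = $64.30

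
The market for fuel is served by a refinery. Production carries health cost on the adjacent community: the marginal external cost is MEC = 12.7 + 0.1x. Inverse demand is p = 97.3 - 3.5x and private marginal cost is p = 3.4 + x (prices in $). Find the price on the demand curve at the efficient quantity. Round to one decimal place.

Social marginal cost = private MC + MEC = 16.1 + 1.1x.
Set SMC = demand: 16.1 + 1.1x = 97.3 - 3.5x → x* = 17.6522.
Consumer price on the demand curve at x*: 97.3 − 3.5×17.6522 = 35.5173.

P = $35.5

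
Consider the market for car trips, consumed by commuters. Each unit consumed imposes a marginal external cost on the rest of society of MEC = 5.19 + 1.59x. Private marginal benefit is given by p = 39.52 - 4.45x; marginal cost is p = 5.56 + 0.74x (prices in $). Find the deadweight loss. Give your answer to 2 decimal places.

Market equilibrium (private): 5.56 + 0.74x = 39.52 - 4.45x → x_m = 6.5434.
Social marginal benefit = demand − MEC = 34.33 - 6.04x.
Set SMB = MC: 34.33 - 6.04x = 5.56 + 0.74x → x* = 4.2434.
The loss is the area between SMB and MC from x* to x_m; with linear curves that's a triangle of height MEC(x_m).
DWL = ½ × 2.3000 × 15.5939 = 17.9330.

DWL = $17.93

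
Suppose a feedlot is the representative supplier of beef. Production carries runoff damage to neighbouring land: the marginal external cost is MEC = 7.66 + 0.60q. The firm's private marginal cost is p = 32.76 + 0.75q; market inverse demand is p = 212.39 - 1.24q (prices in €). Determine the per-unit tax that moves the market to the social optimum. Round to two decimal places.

tax = €47.50 per unit

Social marginal cost = private MC + MEC = 40.42 + 1.35q.
Set SMC = demand: 40.42 + 1.35q = 212.39 - 1.24q → q* = 66.3977.
The Pigouvian tax equals MEC at q*: 7.66 + 0.60×66.3977 = 47.4986.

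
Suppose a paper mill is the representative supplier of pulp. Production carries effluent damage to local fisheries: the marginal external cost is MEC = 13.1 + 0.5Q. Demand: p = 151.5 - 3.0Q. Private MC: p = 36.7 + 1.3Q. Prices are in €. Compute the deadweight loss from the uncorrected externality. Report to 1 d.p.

Market equilibrium (private): 36.7 + 1.3Q = 151.5 - 3.0Q → Q_m = 26.6977.
Social marginal cost = private MC + MEC = 49.8 + 1.8Q.
Set SMC = demand: 49.8 + 1.8Q = 151.5 - 3.0Q → Q* = 21.1875.
Between Q* and Q_m the wedge SMC − demand runs linearly from 0 to MEC(Q_m), so the loss is a triangle.
DWL = ½ × 5.5102 × 26.4488 = 72.8691.

DWL = €72.9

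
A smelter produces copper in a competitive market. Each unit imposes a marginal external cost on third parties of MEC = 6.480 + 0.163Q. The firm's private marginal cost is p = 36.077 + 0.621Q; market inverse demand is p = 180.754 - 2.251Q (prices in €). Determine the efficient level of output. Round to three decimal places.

Social marginal cost = private MC + MEC = 42.557 + 0.784Q.
Set SMC = demand: 42.557 + 0.784Q = 180.754 - 2.251Q → Q* = 45.5344.

Q* = 45.534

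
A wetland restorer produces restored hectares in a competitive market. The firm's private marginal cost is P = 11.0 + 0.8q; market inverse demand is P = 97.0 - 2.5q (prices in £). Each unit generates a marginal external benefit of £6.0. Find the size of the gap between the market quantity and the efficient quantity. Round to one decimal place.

Market equilibrium (private): 11.0 + 0.8q = 97.0 - 2.5q → q_m = 26.0606.
Social marginal cost = private MC − MEB = 5.0 + 0.8q.
Set SMC = demand: 5.0 + 0.8q = 97.0 - 2.5q → q* = 27.8788.
Gap = |26.0606 − 27.8788| = 1.8182.

1.8 units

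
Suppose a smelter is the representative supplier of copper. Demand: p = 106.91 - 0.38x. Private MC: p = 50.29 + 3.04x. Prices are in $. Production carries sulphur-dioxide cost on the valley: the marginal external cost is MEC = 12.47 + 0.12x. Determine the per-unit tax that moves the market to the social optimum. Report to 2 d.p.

Social marginal cost = private MC + MEC = 62.76 + 3.16x.
Set SMC = demand: 62.76 + 3.16x = 106.91 - 0.38x → x* = 12.4718.
The Pigouvian tax equals MEC at x*: 12.47 + 0.12×12.4718 = 13.9666.

tax = $13.97 per unit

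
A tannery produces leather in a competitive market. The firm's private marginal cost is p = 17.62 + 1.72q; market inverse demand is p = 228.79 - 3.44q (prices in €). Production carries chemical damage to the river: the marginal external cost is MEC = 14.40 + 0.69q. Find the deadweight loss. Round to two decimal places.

Market equilibrium (private): 17.62 + 1.72q = 228.79 - 3.44q → q_m = 40.9244.
Social marginal cost = private MC + MEC = 32.02 + 2.41q.
Set SMC = demand: 32.02 + 2.41q = 228.79 - 3.44q → q* = 33.6359.
The welfare-loss triangle has base |q_m − q*| and height MEC(q_m) (the vertical gap between SMC and demand is zero at q* and MEC at q_m).
DWL = ½ × 7.2885 × 42.6378 = 155.3828.

DWL = €155.38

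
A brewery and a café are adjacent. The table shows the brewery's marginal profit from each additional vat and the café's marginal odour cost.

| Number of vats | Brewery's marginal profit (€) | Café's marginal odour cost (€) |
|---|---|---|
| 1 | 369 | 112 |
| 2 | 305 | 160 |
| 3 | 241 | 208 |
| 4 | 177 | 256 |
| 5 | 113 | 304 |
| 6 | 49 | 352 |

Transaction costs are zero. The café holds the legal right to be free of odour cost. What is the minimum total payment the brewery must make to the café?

€480

Efficient level: marginal profit ≥ marginal odour cost through level 3, so k* = 3.
With the café holding the right, the brewery must at least compensate total damage at k*: 112 + 160 + 208 = 480.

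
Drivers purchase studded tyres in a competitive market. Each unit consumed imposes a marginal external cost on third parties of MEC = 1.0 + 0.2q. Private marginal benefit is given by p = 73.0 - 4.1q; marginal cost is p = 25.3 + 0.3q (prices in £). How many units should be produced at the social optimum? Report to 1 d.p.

q* = 10.2

Social marginal benefit = demand − MEC = 72.0 - 4.3q.
Set SMB = MC: 72.0 - 4.3q = 25.3 + 0.3q → q* = 10.1522.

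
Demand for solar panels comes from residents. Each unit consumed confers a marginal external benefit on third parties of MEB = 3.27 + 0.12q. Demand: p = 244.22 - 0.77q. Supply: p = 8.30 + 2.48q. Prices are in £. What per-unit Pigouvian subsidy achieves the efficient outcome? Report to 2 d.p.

subsidy = £12.44 per unit

Social marginal benefit = demand + MEB = 247.49 - 0.65q.
Set SMB = MC: 247.49 - 0.65q = 8.30 + 2.48q → q* = 76.4185.
The Pigouvian subsidy equals MEB at q*: 3.27 + 0.12×76.4185 = 12.4402.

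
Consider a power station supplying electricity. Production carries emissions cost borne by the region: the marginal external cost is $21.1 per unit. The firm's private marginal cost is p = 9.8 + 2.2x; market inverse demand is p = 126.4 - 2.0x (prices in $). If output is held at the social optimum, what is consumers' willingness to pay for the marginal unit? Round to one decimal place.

P = $80.9

Social marginal cost = private MC + MEC = 30.9 + 2.2x.
Set SMC = demand: 30.9 + 2.2x = 126.4 - 2.0x → x* = 22.7381.
Consumer price on the demand curve at x*: 126.4 − 2.0×22.7381 = 80.9238.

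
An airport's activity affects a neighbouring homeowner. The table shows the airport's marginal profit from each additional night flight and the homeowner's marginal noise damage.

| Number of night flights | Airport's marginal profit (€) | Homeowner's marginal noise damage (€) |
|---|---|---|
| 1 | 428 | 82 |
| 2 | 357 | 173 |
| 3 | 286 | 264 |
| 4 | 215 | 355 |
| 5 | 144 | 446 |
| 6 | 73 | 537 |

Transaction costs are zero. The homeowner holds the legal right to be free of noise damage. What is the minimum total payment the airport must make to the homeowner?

Efficient level: marginal profit ≥ marginal noise damage through level 3, so k* = 3.
With the homeowner holding the right, the airport must at least compensate total damage at k*: 82 + 173 + 264 = 519.

€519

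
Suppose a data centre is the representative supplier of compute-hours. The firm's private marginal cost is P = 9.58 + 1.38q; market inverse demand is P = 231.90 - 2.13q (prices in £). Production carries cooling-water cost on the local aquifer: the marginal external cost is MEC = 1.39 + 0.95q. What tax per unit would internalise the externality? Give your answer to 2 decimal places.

Social marginal cost = private MC + MEC = 10.97 + 2.33q.
Set SMC = demand: 10.97 + 2.33q = 231.90 - 2.13q → q* = 49.5359.
The Pigouvian tax equals MEC at q*: 1.39 + 0.95×49.5359 = 48.4491.

tax = £48.45 per unit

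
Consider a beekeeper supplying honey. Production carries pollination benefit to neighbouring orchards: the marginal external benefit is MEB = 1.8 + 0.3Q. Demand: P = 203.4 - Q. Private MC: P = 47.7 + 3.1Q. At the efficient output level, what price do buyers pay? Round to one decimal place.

Social marginal cost = private MC − MEB = 45.9 + 2.8Q.
Set SMC = demand: 45.9 + 2.8Q = 203.4 - Q → Q* = 41.4474.
Consumer price on the demand curve at Q*: 203.4 − 1.0×41.4474 = 161.9526.

P = 162.0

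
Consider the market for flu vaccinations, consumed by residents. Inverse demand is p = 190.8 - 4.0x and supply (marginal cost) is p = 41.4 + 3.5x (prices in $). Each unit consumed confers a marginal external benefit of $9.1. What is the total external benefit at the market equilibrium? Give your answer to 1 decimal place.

$181.3

Market equilibrium (private): 41.4 + 3.5x = 190.8 - 4.0x → x_m = 19.9200.
Total external benefit = MEB × x_m = 9.1 × 19.9200 = 181.2720.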